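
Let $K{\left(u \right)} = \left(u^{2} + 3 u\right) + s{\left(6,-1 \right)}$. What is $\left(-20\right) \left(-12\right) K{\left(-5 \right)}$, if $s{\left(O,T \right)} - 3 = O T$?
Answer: $1680$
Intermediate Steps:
$s{\left(O,T \right)} = 3 + O T$
$K{\left(u \right)} = -3 + u^{2} + 3 u$ ($K{\left(u \right)} = \left(u^{2} + 3 u\right) + \left(3 + 6 \left(-1\right)\right) = \left(u^{2} + 3 u\right) + \left(3 - 6\right) = \left(u^{2} + 3 u\right) - 3 = -3 + u^{2} + 3 u$)
$\left(-20\right) \left(-12\right) K{\left(-5 \right)} = \left(-20\right) \left(-12\right) \left(-3 + \left(-5\right)^{2} + 3 \left(-5\right)\right) = 240 \left(-3 + 25 - 15\right) = 240 \cdot 7 = 1680$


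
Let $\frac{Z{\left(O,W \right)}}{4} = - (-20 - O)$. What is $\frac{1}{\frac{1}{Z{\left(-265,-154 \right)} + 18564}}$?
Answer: $17584$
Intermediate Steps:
$Z{\left(O,W \right)} = 80 + 4 O$ ($Z{\left(O,W \right)} = 4 \left(- (-20 - O)\right) = 4 \left(20 + O\right) = 80 + 4 O$)
$\frac{1}{\frac{1}{Z{\left(-265,-154 \right)} + 18564}} = \frac{1}{\frac{1}{\left(80 + 4 \left(-265\right)\right) + 18564}} = \frac{1}{\frac{1}{\left(80 - 1060\right) + 18564}} = \frac{1}{\frac{1}{-980 + 18564}} = \frac{1}{\frac{1}{17584}} = 17584$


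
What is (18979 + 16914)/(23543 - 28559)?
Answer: -3263/456 ≈ -7.1557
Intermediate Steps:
(18979 + 16914)/(23543 - 28559) = 35893/(-5016) = 35893*(-1/5016) = -3263/456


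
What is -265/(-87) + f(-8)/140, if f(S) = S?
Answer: 9101/3045 ≈ 2.9888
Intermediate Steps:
-265/(-87) + f(-8)/140 = -265/(-87) - 8/140 = -265*(-1/87) - 8*1/140 = 265/87 - 2/35 = 9101/3045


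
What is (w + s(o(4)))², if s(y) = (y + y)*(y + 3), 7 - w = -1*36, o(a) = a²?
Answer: 423801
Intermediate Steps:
w = 43 (w = 7 - (-1)*36 = 7 - 1*(-36) = 7 + 36 = 43)
s(y) = 2*y*(3 + y) (s(y) = (2*y)*(3 + y) = 2*y*(3 + y))
(w + s(o(4)))² = (43 + 2*4²*(3 + 4²))² = (43 + 2*16*(3 + 16))² = (43 + 2*16*19)² = (43 + 608)² = 651² = 423801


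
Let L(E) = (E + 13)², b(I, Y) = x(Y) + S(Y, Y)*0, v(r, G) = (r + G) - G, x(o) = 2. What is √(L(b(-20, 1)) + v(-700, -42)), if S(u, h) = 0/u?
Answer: 5*I*√19 ≈ 21.794*I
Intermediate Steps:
S(u, h) = 0
v(r, G) = r (v(r, G) = (G + r) - G = r)
b(I, Y) = 2 (b(I, Y) = 2 + 0*0 = 2 + 0 = 2)
L(E) = (13 + E)²
√(L(b(-20, 1)) + v(-700, -42)) = √((13 + 2)² - 700) = √(15² - 700) = √(225 - 700) = √(-475) = 5*I*√19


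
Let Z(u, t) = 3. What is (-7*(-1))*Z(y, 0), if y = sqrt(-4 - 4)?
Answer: 21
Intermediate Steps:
y = 2*I*sqrt(2) (y = sqrt(-8) = 2*I*sqrt(2) ≈ 2.8284*I)
(-7*(-1))*Z(y, 0) = -7*(-1)*3 = 7*3 = 21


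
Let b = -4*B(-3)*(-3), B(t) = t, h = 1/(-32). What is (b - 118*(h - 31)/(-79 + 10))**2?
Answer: 1074331729/135424 ≈ 7933.1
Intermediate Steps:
h = -1/32 ≈ -0.031250
b = -36 (b = -4*(-3)*(-3) = 12*(-3) = -36)
(b - 118*(h - 31)/(-79 + 10))**2 = (-36 - 118*(-1/32 - 31)/(-79 + 10))**2 = (-36 - 118/((-69/(-993/32))))**2 = (-36 - 118/((-69*(-32/993))))**2 = (-36 - 118/736/331)**2 = (-36 - 118*331/736)**2 = (-36 - 19529/368)**2 = (-32777/368)**2 = 1074331729/135424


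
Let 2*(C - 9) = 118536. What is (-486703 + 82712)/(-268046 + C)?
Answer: 403991/208769 ≈ 1.9351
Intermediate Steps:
C = 59277 (C = 9 + (½)*118536 = 9 + 59268 = 59277)
(-486703 + 82712)/(-268046 + C) = (-486703 + 82712)/(-268046 + 59277) = -403991/(-208769) = -403991*(-1/208769) = 403991/208769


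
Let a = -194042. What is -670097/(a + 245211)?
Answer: -670097/51169 ≈ -13.096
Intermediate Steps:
-670097/(a + 245211) = -670097/(-194042 + 245211) = -670097/51169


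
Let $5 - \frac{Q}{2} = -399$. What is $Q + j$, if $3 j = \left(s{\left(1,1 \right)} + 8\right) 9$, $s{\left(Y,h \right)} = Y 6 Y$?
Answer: $850$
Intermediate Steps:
$Q = 808$ ($Q = 10 - -798 = 10 + 798 = 808$)
$s{\left(Y,h \right)} = 6 Y^{2}$ ($s{\left(Y,h \right)} = 6 Y Y = 6 Y^{2}$)
$j = 42$ ($j = \frac{\left(6 \cdot 1^{2} + 8\right) 9}{3} = \frac{\left(6 \cdot 1 + 8\right) 9}{3} = \frac{\left(6 + 8\right) 9}{3} = \frac{14 \cdot 9}{3} = \frac{1}{3} \cdot 126 = 42$)
$Q + j = 808 + 42 = 850$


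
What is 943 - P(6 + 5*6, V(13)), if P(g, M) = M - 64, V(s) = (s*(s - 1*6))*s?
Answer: -176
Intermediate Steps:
V(s) = s²*(-6 + s) (V(s) = (s*(s - 6))*s = (s*(-6 + s))*s = s²*(-6 + s))
P(g, M) = -64 + M
943 - P(6 + 5*6, V(13)) = 943 - (-64 + 13²*(-6 + 13)) = 943 - (-64 + 169*7) = 943 - (-64 + 1183) = 943 - 1*1119 = 943 - 1119 = -176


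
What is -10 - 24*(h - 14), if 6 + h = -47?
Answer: 1598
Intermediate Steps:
h = -53 (h = -6 - 47 = -53)
-10 - 24*(h - 14) = -10 - 24*(-53 - 14) = -10 - 24*(-67) = -10 + 1608 = 1598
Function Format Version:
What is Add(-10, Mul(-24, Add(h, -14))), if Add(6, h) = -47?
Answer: 1598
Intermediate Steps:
h = -53 (h = Add(-6, -47) = -53)
Add(-10, Mul(-24, Add(h, -14))) = Add(-10, Mul(-24, Add(-53, -14))) = Add(-10, Mul(-24, -67)) = Add(-10, 1608) = 1598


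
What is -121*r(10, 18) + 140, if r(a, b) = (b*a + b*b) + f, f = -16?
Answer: -58908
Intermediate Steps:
r(a, b) = -16 + b**2 + a*b (r(a, b) = (b*a + b*b) - 16 = (a*b + b**2) - 16 = (b**2 + a*b) - 16 = -16 + b**2 + a*b)
-121*r(10, 18) + 140 = -121*(-16 + 18**2 + 10*18) + 140 = -121*(-16 + 324 + 180) + 140 = -121*488 + 140 = -59048 + 140 = -58908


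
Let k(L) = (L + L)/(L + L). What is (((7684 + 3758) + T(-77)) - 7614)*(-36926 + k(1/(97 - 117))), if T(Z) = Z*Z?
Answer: -360277225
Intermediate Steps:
T(Z) = Z²
k(L) = 1 (k(L) = (2*L)/((2*L)) = (2*L)*(1/(2*L)) = 1)
(((7684 + 3758) + T(-77)) - 7614)*(-36926 + k(1/(97 - 117))) = (((7684 + 3758) + (-77)²) - 7614)*(-36926 + 1) = ((11442 + 5929) - 7614)*(-36925) = (17371 - 7614)*(-36925) = 9757*(-36925) = -360277225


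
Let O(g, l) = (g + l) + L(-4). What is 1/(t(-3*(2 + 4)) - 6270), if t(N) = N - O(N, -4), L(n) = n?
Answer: -1/6262 ≈ -0.00015969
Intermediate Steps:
O(g, l) = -4 + g + l (O(g, l) = (g + l) - 4 = -4 + g + l)
t(N) = 8 (t(N) = N - (-4 + N - 4) = N - (-8 + N) = N + (8 - N) = 8)
1/(t(-3*(2 + 4)) - 6270) = 1/(8 - 6270) = 1/(-6262) = -1/6262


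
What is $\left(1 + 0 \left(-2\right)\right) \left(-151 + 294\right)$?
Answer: $143$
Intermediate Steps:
$\left(1 + 0 \left(-2\right)\right) \left(-151 + 294\right) = \left(1 + 0\right) 143 = 1 \cdot 143 = 143$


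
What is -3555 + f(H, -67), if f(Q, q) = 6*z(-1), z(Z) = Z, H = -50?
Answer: -3561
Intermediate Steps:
f(Q, q) = -6 (f(Q, q) = 6*(-1) = -6)
-3555 + f(H, -67) = -3555 - 6 = -3561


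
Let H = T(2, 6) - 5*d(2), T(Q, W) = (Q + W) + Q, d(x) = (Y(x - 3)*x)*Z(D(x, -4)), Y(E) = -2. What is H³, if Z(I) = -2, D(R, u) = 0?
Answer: -27000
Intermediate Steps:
d(x) = 4*x (d(x) = -2*x*(-2) = 4*x)
T(Q, W) = W + 2*Q
H = -30 (H = (6 + 2*2) - 20*2 = (6 + 4) - 5*8 = 10 - 40 = -30)
H³ = (-30)³ = -27000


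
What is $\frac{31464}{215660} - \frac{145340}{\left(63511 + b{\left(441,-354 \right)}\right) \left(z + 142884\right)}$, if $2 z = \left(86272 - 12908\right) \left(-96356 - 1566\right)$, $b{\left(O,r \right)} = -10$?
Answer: $\frac{89705798936930441}{614859919725488340} \approx 0.1459$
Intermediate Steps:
$z = -3591974804$ ($z = \frac{\left(86272 - 12908\right) \left(-96356 - 1566\right)}{2} = \frac{73364 \left(-97922\right)}{2} = \frac{1}{2} \left(-7183949608\right) = -3591974804$)
$\frac{31464}{215660} - \frac{145340}{\left(63511 + b{\left(441,-354 \right)}\right) \left(z + 142884\right)} = \frac{31464}{215660} - \frac{145340}{\left(63511 - 10\right) \left(-3591974804 + 142884\right)} = 31464 \cdot \frac{1}{215660} - \frac{145340}{63501 \left(-3591831920\right)} = \frac{7866}{53915} - \frac{145340}{-228084918751920} = \frac{7866}{53915} - - \frac{7267}{11404245937596} = \frac{7866}{53915} + \frac{7267}{11404245937596} = \frac{89705798936930441}{614859919725488340}$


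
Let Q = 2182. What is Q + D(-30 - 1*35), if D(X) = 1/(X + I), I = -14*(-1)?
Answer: 111281/51 ≈ 2182.0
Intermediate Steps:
I = 14
D(X) = 1/(14 + X) (D(X) = 1/(X + 14) = 1/(14 + X))
Q + D(-30 - 1*35) = 2182 + 1/(14 + (-30 - 1*35)) = 2182 + 1/(14 + (-30 - 35)) = 2182 + 1/(14 - 65) = 2182 + 1/(-51) = 2182 - 1/51 = 111281/51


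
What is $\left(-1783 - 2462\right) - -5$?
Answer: $-4240$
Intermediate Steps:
$\left(-1783 - 2462\right) - -5 = -4245 + \left(-672 + 677\right) = -4245 + 5 = -4240$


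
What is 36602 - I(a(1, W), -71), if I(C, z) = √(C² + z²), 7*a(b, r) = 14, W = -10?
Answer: 36602 - √5045 ≈ 36531.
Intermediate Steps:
a(b, r) = 2 (a(b, r) = (⅐)*14 = 2)
36602 - I(a(1, W), -71) = 36602 - √(2² + (-71)²) = 36602 - √(4 + 5041) = 36602 - √5045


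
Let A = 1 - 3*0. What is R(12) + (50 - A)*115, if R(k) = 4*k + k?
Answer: 5695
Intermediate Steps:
R(k) = 5*k
A = 1 (A = 1 + 0 = 1)
R(12) + (50 - A)*115 = 5*12 + (50 - 1*1)*115 = 60 + (50 - 1)*115 = 60 + 49*115 = 60 + 5635 = 5695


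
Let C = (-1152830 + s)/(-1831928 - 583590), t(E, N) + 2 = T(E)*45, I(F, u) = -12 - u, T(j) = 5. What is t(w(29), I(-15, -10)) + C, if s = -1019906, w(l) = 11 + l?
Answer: 270416625/1207759 ≈ 223.90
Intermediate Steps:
t(E, N) = 223 (t(E, N) = -2 + 5*45 = -2 + 225 = 223)
C = 1086368/1207759 (C = (-1152830 - 1019906)/(-1831928 - 583590) = -2172736/(-2415518) = -2172736*(-1/2415518) = 1086368/1207759 ≈ 0.89949)
t(w(29), I(-15, -10)) + C = 223 + 1086368/1207759 = 270416625/1207759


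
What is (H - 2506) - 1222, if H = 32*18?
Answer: -3152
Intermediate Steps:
H = 576
(H - 2506) - 1222 = (576 - 2506) - 1222 = -1930 - 1222 = -3152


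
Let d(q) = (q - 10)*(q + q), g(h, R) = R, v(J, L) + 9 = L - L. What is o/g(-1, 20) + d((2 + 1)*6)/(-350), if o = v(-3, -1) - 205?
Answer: -4033/350 ≈ -11.523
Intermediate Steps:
v(J, L) = -9 (v(J, L) = -9 + (L - L) = -9 + 0 = -9)
o = -214 (o = -9 - 205 = -214)
d(q) = 2*q*(-10 + q) (d(q) = (-10 + q)*(2*q) = 2*q*(-10 + q))
o/g(-1, 20) + d((2 + 1)*6)/(-350) = -214/20 + (2*((2 + 1)*6)*(-10 + (2 + 1)*6))/(-350) = -214*1/20 + (2*(3*6)*(-10 + 3*6))*(-1/350) = -107/10 + (2*18*(-10 + 18))*(-1/350) = -107/10 + (2*18*8)*(-1/350) = -107/10 + 288*(-1/350) = -107/10 - 144/175 = -4033/350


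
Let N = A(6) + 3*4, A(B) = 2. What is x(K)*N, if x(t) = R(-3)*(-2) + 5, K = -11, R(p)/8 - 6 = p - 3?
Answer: 70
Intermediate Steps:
R(p) = 24 + 8*p (R(p) = 48 + 8*(p - 3) = 48 + 8*(-3 + p) = 48 + (-24 + 8*p) = 24 + 8*p)
x(t) = 5 (x(t) = (24 + 8*(-3))*(-2) + 5 = (24 - 24)*(-2) + 5 = 0*(-2) + 5 = 0 + 5 = 5)
N = 14 (N = 2 + 3*4 = 2 + 12 = 14)
x(K)*N = 5*14 = 70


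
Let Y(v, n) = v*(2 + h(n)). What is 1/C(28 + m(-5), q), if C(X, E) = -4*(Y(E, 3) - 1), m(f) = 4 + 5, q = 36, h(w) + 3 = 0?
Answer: 1/148 ≈ 0.0067568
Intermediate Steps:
h(w) = -3 (h(w) = -3 + 0 = -3)
m(f) = 9
Y(v, n) = -v (Y(v, n) = v*(2 - 3) = v*(-1) = -v)
C(X, E) = 4 + 4*E (C(X, E) = -4*(-E - 1) = -4*(-1 - E) = 4 + 4*E)
1/C(28 + m(-5), q) = 1/(4 + 4*36) = 1/(4 + 144) = 1/148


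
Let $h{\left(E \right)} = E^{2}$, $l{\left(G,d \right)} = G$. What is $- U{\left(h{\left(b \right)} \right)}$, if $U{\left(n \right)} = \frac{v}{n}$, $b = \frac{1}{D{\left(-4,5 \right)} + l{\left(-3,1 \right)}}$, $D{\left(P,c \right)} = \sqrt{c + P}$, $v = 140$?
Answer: $-560$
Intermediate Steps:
$D{\left(P,c \right)} = \sqrt{P + c}$
$b = - \frac{1}{2}$ ($b = \frac{1}{\sqrt{-4 + 5} - 3} = \frac{1}{\sqrt{1} - 3} = \frac{1}{1 - 3} = \frac{1}{-2} = - \frac{1}{2} \approx -0.5$)
$U{\left(n \right)} = \frac{140}{n}$
$- U{\left(h{\left(b \right)} \right)} = - \frac{140}{\left(- \frac{1}{2}\right)^{2}} = - 140 \frac{1}{\frac{1}{4}} = - 140 \cdot 4 = \left(-1\right) 560 = -560$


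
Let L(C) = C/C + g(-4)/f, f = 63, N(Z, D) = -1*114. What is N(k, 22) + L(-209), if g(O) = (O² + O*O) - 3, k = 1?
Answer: -7090/63 ≈ -112.54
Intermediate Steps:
N(Z, D) = -114
g(O) = -3 + 2*O² (g(O) = (O² + O²) - 3 = 2*O² - 3 = -3 + 2*O²)
L(C) = 92/63 (L(C) = C/C + (-3 + 2*(-4)²)/63 = 1 + (-3 + 2*16)*(1/63) = 1 + (-3 + 32)*(1/63) = 1 + 29*(1/63) = 1 + 29/63 = 92/63)
N(k, 22) + L(-209) = -114 + 92/63 = -7090/63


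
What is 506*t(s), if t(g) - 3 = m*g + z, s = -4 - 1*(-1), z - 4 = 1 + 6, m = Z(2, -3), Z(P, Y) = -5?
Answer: 14674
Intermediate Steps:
m = -5
z = 11 (z = 4 + (1 + 6) = 4 + 7 = 11)
s = -3 (s = -4 + 1 = -3)
t(g) = 14 - 5*g (t(g) = 3 + (-5*g + 11) = 3 + (11 - 5*g) = 14 - 5*g)
506*t(s) = 506*(14 - 5*(-3)) = 506*(14 + 15) = 506*29 = 14674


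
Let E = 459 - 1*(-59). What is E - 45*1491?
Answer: -66577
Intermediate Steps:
E = 518 (E = 459 + 59 = 518)
E - 45*1491 = 518 - 45*1491 = 518 - 67095 = -66577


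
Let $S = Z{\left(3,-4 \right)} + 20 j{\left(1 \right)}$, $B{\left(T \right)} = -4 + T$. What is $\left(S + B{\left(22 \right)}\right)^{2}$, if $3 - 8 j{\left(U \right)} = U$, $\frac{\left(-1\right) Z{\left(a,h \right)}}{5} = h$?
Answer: $1849$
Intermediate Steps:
$Z{\left(a,h \right)} = - 5 h$
$j{\left(U \right)} = \frac{3}{8} - \frac{U}{8}$
$S = 25$ ($S = \left(-5\right) \left(-4\right) + 20 \left(\frac{3}{8} - \frac{1}{8}\right) = 20 + 20 \left(\frac{3}{8} - \frac{1}{8}\right) = 20 + 20 \cdot \frac{1}{4} = 20 + 5 = 25$)
$\left(S + B{\left(22 \right)}\right)^{2} = \left(25 + \left(-4 + 22\right)\right)^{2} = \left(25 + 18\right)^{2} = 43^{2} = 1849$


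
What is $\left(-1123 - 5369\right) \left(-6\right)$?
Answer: $38952$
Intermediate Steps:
$\left(-1123 - 5369\right) \left(-6\right) = \left(-6492\right) \left(-6\right) = 38952$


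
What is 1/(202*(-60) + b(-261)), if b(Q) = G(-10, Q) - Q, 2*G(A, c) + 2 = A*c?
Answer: -1/10555 ≈ -9.4742e-5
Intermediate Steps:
G(A, c) = -1 + A*c/2 (G(A, c) = -1 + (A*c)/2 = -1 + A*c/2)
b(Q) = -1 - 6*Q (b(Q) = (-1 + (1/2)*(-10)*Q) - Q = (-1 - 5*Q) - Q = -1 - 6*Q)
1/(202*(-60) + b(-261)) = 1/(202*(-60) + (-1 - 6*(-261))) = 1/(-12120 + (-1 + 1566)) = 1/(-12120 + 1565) = 1/(-10555) = -1/10555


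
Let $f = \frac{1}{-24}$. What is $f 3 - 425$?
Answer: $- \frac{3401}{8} \approx -425.13$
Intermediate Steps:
$f = - \frac{1}{24} \approx -0.041667$
$f 3 - 425 = \left(- \frac{1}{24}\right) 3 - 425 = - \frac{1}{8} - 425 = - \frac{3401}{8}$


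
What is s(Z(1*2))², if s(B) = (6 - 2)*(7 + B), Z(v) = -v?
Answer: 400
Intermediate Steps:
s(B) = 28 + 4*B (s(B) = 4*(7 + B) = 28 + 4*B)
s(Z(1*2))² = (28 + 4*(-2))² = (28 - 8)² = 20² = 400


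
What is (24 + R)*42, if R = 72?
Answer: 4032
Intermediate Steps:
(24 + R)*42 = (24 + 72)*42 = 96*42 = 4032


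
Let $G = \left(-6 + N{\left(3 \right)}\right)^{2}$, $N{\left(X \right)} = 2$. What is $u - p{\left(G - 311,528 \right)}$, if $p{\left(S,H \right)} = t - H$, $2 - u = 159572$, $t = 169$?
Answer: $-159211$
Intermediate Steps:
$u = -159570$ ($u = 2 - 159572 = -159570$)
$G = 16$ ($G = \left(-6 + 2\right)^{2} = \left(-4\right)^{2} = 16$)
$p{\left(S,H \right)} = 169 - H$
$u - p{\left(G - 311,528 \right)} = -159570 - \left(169 - 528\right) = -159570 - -359 = -159570 + 359 = -159211$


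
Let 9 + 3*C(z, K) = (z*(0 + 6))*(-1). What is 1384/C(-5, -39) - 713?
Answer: -3607/7 ≈ -515.29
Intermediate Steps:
C(z, K) = -3 - 2*z (C(z, K) = -3 + ((z*(0 + 6))*(-1))/3 = -3 + ((z*6)*(-1))/3 = -3 + ((6*z)*(-1))/3 = -3 + (-6*z)/3 = -3 - 2*z)
1384/C(-5, -39) - 713 = 1384/(-3 - 2*(-5)) - 713 = 1384/(-3 + 10) - 713 = 1384/7 - 713 = -3607/7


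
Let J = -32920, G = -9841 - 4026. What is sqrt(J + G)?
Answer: I*sqrt(46787) ≈ 216.3*I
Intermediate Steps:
G = -13867
sqrt(J + G) = sqrt(-32920 - 13867) = sqrt(-46787) = I*sqrt(46787)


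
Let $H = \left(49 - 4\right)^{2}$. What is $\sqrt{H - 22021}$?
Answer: $2 i \sqrt{4999} \approx 141.41 i$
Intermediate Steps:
$H = 2025$ ($H = 45^{2} = 2025$)
$\sqrt{H - 22021} = \sqrt{2025 - 22021} = \sqrt{-19996} = 2 i \sqrt{4999}$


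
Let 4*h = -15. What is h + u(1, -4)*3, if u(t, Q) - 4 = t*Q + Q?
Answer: -63/4 ≈ -15.750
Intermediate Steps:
h = -15/4 (h = (¼)*(-15) = -15/4 ≈ -3.7500)
u(t, Q) = 4 + Q + Q*t (u(t, Q) = 4 + (t*Q + Q) = 4 + (Q*t + Q) = 4 + (Q + Q*t) = 4 + Q + Q*t)
h + u(1, -4)*3 = -15/4 + (4 - 4 - 4*1)*3 = -15/4 + (4 - 4 - 4)*3 = -15/4 - 4*3 = -15/4 - 12 = -63/4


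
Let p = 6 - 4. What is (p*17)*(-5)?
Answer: -170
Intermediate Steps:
p = 2
(p*17)*(-5) = (2*17)*(-5) = 34*(-5) = -170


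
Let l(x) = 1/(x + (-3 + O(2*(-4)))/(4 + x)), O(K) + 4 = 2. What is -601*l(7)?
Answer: -6611/72 ≈ -91.819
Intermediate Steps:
O(K) = -2 (O(K) = -4 + 2 = -2)
l(x) = 1/(x - 5/(4 + x)) (l(x) = 1/(x + (-3 - 2)/(4 + x)) = 1/(x - 5/(4 + x)))
-601*l(7) = -601*(4 + 7)/(-5 + 7**2 + 4*7) = -601*11/(-5 + 49 + 28) = -601*11/72 = -6611/72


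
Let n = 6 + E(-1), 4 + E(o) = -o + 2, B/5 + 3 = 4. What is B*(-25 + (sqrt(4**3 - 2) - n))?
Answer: -150 + 5*sqrt(62) ≈ -110.63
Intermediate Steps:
B = 5 (B = -15 + 5*4 = -15 + 20 = 5)
E(o) = -2 - o (E(o) = -4 + (-o + 2) = -4 + (2 - o) = -2 - o)
n = 5 (n = 6 + (-2 - 1*(-1)) = 6 + (-2 + 1) = 6 - 1 = 5)
B*(-25 + (sqrt(4**3 - 2) - n)) = 5*(-25 + (sqrt(4**3 - 2) - 1*5)) = 5*(-25 + (sqrt(64 - 2) - 5)) = 5*(-25 + (sqrt(62) - 5)) = 5*(-25 + (-5 + sqrt(62))) = 5*(-30 + sqrt(62)) = -150 + 5*sqrt(62)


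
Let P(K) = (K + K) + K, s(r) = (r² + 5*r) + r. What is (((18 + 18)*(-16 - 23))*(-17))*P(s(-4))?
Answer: -572832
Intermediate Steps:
s(r) = r² + 6*r
P(K) = 3*K (P(K) = 2*K + K = 3*K)
(((18 + 18)*(-16 - 23))*(-17))*P(s(-4)) = (((18 + 18)*(-16 - 23))*(-17))*(3*(-4*(6 - 4))) = ((36*(-39))*(-17))*(3*(-4*2)) = (-1404*(-17))*(3*(-8)) = 23868*(-24) = -572832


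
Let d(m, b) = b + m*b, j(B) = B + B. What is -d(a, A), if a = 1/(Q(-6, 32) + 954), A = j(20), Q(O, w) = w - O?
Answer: -4965/124 ≈ -40.040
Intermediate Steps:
j(B) = 2*B
A = 40 (A = 2*20 = 40)
a = 1/992 (a = 1/((32 - 1*(-6)) + 954) = 1/((32 + 6) + 954) = 1/(38 + 954) = 1/992 ≈ 0.0010081)
d(m, b) = b + b*m
-d(a, A) = -40*(1 + 1/992) = -40*993/992 = -1*4965/124 = -4965/124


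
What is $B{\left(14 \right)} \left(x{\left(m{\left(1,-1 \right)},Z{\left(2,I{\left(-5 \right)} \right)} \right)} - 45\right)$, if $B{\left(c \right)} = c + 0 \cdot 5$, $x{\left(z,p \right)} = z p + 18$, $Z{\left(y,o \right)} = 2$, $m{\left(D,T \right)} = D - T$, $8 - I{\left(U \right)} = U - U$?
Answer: $-322$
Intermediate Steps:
$I{\left(U \right)} = 8$ ($I{\left(U \right)} = 8 - \left(U - U\right) = 8 - 0 = 8 + 0 = 8$)
$x{\left(z,p \right)} = 18 + p z$ ($x{\left(z,p \right)} = p z + 18 = 18 + p z$)
$B{\left(c \right)} = c$ ($B{\left(c \right)} = c + 0 = c$)
$B{\left(14 \right)} \left(x{\left(m{\left(1,-1 \right)},Z{\left(2,I{\left(-5 \right)} \right)} \right)} - 45\right) = 14 \left(\left(18 + 2 \left(1 - -1\right)\right) - 45\right) = 14 \left(\left(18 + 2 \left(1 + 1\right)\right) - 45\right) = 14 \left(\left(18 + 2 \cdot 2\right) - 45\right) = 14 \left(\left(18 + 4\right) - 45\right) = 14 \left(22 - 45\right) = 14 \left(-23\right) = -322$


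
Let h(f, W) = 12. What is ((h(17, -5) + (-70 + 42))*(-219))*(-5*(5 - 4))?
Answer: -17520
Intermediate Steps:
((h(17, -5) + (-70 + 42))*(-219))*(-5*(5 - 4)) = ((12 + (-70 + 42))*(-219))*(-5*(5 - 4)) = ((12 - 28)*(-219))*(-5*1) = -16*(-219)*(-5) = 3504*(-5) = -17520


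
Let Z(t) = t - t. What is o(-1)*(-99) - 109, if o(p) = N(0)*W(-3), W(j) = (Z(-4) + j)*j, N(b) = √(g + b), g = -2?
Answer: -109 - 891*I*√2 ≈ -109.0 - 1260.1*I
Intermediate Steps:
Z(t) = 0
N(b) = √(-2 + b)
W(j) = j² (W(j) = (0 + j)*j = j*j = j²)
o(p) = 9*I*√2 (o(p) = √(-2 + 0)*(-3)² = √(-2)*9 = (I*√2)*9 = 9*I*√2)
o(-1)*(-99) - 109 = (9*I*√2)*(-99) - 109 = -891*I*√2 - 109 = -109 - 891*I*√2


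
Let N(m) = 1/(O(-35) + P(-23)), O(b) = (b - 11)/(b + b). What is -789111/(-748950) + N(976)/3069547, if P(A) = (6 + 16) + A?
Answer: 4844422236559/4597874451300 ≈ 1.0536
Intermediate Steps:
P(A) = 22 + A
O(b) = (-11 + b)/(2*b) (O(b) = (-11 + b)/((2*b)) = (-11 + b)*(1/(2*b)) = (-11 + b)/(2*b))
N(m) = -35/12 (N(m) = 1/((½)*(-11 - 35)/(-35) + (22 - 23)) = 1/((½)*(-1/35)*(-46) - 1) = 1/(23/35 - 1) = 1/(-12/35) = -35/12)
-789111/(-748950) + N(976)/3069547 = -789111/(-748950) - 35/12/3069547 = -789111*(-1/748950) - 35/12*1/3069547 = 263037/249650 - 35/36834564 = 4844422236559/4597874451300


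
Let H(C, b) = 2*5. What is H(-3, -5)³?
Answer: 1000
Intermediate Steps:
H(C, b) = 10
H(-3, -5)³ = 10³ = 1000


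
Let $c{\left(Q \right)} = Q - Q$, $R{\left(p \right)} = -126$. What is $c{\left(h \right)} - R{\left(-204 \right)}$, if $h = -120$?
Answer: $126$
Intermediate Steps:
$c{\left(Q \right)} = 0$
$c{\left(h \right)} - R{\left(-204 \right)} = 0 - -126 = 0 + 126 = 126$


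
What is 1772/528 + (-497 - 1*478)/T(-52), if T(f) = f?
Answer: 1459/66 ≈ 22.106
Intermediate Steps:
1772/528 + (-497 - 1*478)/T(-52) = 1772/528 + (-497 - 1*478)/(-52) = 1772*(1/528) + (-497 - 478)*(-1/52) = 443/132 - 975*(-1/52) = 443/132 + 75/4 = 1459/66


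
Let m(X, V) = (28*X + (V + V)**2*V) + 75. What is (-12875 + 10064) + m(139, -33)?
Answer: -142592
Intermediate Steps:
m(X, V) = 75 + 4*V**3 + 28*X (m(X, V) = (28*X + (2*V)**2*V) + 75 = (28*X + (4*V**2)*V) + 75 = (28*X + 4*V**3) + 75 = (4*V**3 + 28*X) + 75 = 75 + 4*V**3 + 28*X)
(-12875 + 10064) + m(139, -33) = (-12875 + 10064) + (75 + 4*(-33)**3 + 28*139) = -2811 + (75 + 4*(-35937) + 3892) = -2811 + (75 - 143748 + 3892) = -2811 - 139781 = -142592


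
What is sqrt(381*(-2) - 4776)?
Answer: I*sqrt(5538) ≈ 74.418*I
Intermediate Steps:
sqrt(381*(-2) - 4776) = sqrt(-762 - 4776) = sqrt(-5538) = I*sqrt(5538)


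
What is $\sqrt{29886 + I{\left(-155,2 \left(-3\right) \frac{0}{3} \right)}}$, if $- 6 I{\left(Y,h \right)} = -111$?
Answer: $\frac{\sqrt{119618}}{2} \approx 172.93$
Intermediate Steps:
$I{\left(Y,h \right)} = \frac{37}{2}$ ($I{\left(Y,h \right)} = \left(- \frac{1}{6}\right) \left(-111\right) = \frac{37}{2}$)
$\sqrt{29886 + I{\left(-155,2 \left(-3\right) \frac{0}{3} \right)}} = \sqrt{29886 + \frac{37}{2}} = \sqrt{\frac{59809}{2}} = \frac{\sqrt{119618}}{2}$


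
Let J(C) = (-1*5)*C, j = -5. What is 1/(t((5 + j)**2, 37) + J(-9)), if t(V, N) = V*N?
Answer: 1/45 ≈ 0.022222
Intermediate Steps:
J(C) = -5*C
t(V, N) = N*V
1/(t((5 + j)**2, 37) + J(-9)) = 1/(37*(5 - 5)**2 - 5*(-9)) = 1/(37*0**2 + 45) = 1/(37*0 + 45) = 1/(0 + 45) = 1/45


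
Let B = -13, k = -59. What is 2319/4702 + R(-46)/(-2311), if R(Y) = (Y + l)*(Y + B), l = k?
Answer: -23769681/10866322 ≈ -2.1875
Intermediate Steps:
l = -59
R(Y) = (-59 + Y)*(-13 + Y) (R(Y) = (Y - 59)*(Y - 13) = (-59 + Y)*(-13 + Y))
2319/4702 + R(-46)/(-2311) = 2319/4702 + (767 + (-46)**2 - 72*(-46))/(-2311) = 2319*(1/4702) + (767 + 2116 + 3312)*(-1/2311) = 2319/4702 + 6195*(-1/2311) = 2319/4702 - 6195/2311 = -23769681/10866322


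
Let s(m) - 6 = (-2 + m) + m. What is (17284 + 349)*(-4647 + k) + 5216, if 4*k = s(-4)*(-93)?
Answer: -80295466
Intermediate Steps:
s(m) = 4 + 2*m (s(m) = 6 + ((-2 + m) + m) = 6 + (-2 + 2*m) = 4 + 2*m)
k = 93 (k = ((4 + 2*(-4))*(-93))/4 = ((4 - 8)*(-93))/4 = (-4*(-93))/4 = (¼)*372 = 93)
(17284 + 349)*(-4647 + k) + 5216 = (17284 + 349)*(-4647 + 93) + 5216 = 17633*(-4554) + 5216 = -80300682 + 5216 = -80295466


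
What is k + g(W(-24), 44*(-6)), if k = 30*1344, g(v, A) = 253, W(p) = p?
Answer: 40573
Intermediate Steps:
k = 40320
k + g(W(-24), 44*(-6)) = 40320 + 253 = 40573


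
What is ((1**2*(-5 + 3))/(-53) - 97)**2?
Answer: 26409321/2809 ≈ 9401.7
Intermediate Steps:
((1**2*(-5 + 3))/(-53) - 97)**2 = ((1*(-2))*(-1/53) - 97)**2 = (-2*(-1/53) - 97)**2 = (2/53 - 97)**2 = (-5139/53)**2 = 26409321/2809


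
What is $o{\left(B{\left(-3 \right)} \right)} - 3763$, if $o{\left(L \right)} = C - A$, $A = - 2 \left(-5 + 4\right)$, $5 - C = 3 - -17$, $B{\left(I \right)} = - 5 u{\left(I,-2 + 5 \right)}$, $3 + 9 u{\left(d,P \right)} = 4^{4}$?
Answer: $-3780$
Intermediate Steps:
$u{\left(d,P \right)} = \frac{253}{9}$ ($u{\left(d,P \right)} = - \frac{1}{3} + \frac{4^{4}}{9} = - \frac{1}{3} + \frac{1}{9} \cdot 256 = - \frac{1}{3} + \frac{256}{9} = \frac{253}{9}$)
$B{\left(I \right)} = - \frac{1265}{9}$ ($B{\left(I \right)} = \left(-5\right) \frac{253}{9} = - \frac{1265}{9}$)
$C = -15$ ($C = 5 - \left(3 - -17\right) = 5 - \left(3 + 17\right) = 5 - 20 = -15$)
$A = 2$ ($A = \left(-2\right) \left(-1\right) = 2$)
$o{\left(L \right)} = -17$ ($o{\left(L \right)} = -15 - 2 = -17$)
$o{\left(B{\left(-3 \right)} \right)} - 3763 = -17 - 3763 = -3780$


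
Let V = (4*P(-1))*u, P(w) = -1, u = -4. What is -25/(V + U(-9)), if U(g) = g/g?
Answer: -25/17 ≈ -1.4706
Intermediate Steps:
U(g) = 1
V = 16 (V = (4*(-1))*(-4) = -4*(-4) = 16)
-25/(V + U(-9)) = -25/(16 + 1) = -25/17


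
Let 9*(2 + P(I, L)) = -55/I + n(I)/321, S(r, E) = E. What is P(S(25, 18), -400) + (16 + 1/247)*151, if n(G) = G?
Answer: 10336726687/4281498 ≈ 2414.3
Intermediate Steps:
P(I, L) = -2 - 55/(9*I) + I/2889 (P(I, L) = -2 + (-55/I + I/321)/9 = -2 + (-55/(9*I) + I/2889) = -2 - 55/(9*I) + I/2889)
P(S(25, 18), -400) + (16 + 1/247)*151 = (1/2889)*(-17655 + 18*(-5778 + 18))/18 + (16 + 1/247)*151 = (1/2889)*(1/18)*(-17655 + 18*(-5760)) + (16 + 1/247)*151 = (1/2889)*(1/18)*(-17655 - 103680) + (3953/247)*151 = (1/2889)*(1/18)*(-121335) + 596903/247 = -40445/17334 + 596903/247 = 10336726687/4281498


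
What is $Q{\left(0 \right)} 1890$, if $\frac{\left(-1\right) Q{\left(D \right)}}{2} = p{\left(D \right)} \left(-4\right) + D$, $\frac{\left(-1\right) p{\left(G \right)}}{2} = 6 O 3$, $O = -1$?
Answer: $544320$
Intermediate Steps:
$p{\left(G \right)} = 36$ ($p{\left(G \right)} = - 2 \cdot 6 \left(-1\right) 3 = - 2 \left(\left(-6\right) 3\right) = \left(-2\right) \left(-18\right) = 36$)
$Q{\left(D \right)} = 288 - 2 D$ ($Q{\left(D \right)} = - 2 \left(36 \left(-4\right) + D\right) = - 2 \left(-144 + D\right) = 288 - 2 D$)
$Q{\left(0 \right)} 1890 = \left(288 - 0\right) 1890 = \left(288 + 0\right) 1890 = 288 \cdot 1890 = 544320$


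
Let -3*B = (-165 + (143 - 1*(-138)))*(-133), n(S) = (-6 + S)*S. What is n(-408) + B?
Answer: 522164/3 ≈ 1.7405e+5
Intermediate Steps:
n(S) = S*(-6 + S)
B = 15428/3 (B = -(-165 + (143 - 1*(-138)))*(-133)/3 = -(-165 + (143 + 138))*(-133)/3 = -(-165 + 281)*(-133)/3 = -116*(-133)/3 = -1/3*(-15428) = 15428/3 ≈ 5142.7)
n(-408) + B = -408*(-6 - 408) + 15428/3 = -408*(-414) + 15428/3 = 168912 + 15428/3 = 522164/3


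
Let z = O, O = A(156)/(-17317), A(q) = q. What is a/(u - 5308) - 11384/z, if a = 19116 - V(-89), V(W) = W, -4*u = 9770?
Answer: 254650869064/201513 ≈ 1.2637e+6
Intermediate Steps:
u = -4885/2 (u = -¼*9770 = -4885/2 ≈ -2442.5)
O = -156/17317 (O = 156/(-17317) = 156*(-1/17317) = -156/17317 ≈ -0.0090085)
a = 19205 (a = 19116 - 1*(-89) = 19116 + 89 = 19205)
z = -156/17317 ≈ -0.0090085
a/(u - 5308) - 11384/z = 19205/(-4885/2 - 5308) - 11384/(-156/17317) = 19205/(-15501/2) - 11384*(-17317/156) = 19205*(-2/15501) + 49284182/39 = -38410/15501 + 49284182/39 = 254650869064/201513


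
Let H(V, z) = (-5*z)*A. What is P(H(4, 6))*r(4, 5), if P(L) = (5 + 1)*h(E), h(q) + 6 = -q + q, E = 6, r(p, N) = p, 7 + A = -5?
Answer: -144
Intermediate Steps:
A = -12 (A = -7 - 5 = -12)
H(V, z) = 60*z (H(V, z) = -5*z*(-12) = 60*z)
h(q) = -6 (h(q) = -6 + (-q + q) = -6 + 0 = -6)
P(L) = -36 (P(L) = (5 + 1)*(-6) = 6*(-6) = -36)
P(H(4, 6))*r(4, 5) = -36*4 = -144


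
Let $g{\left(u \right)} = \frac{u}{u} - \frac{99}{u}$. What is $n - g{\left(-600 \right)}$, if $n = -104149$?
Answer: $- \frac{20830033}{200} \approx -1.0415 \cdot 10^{5}$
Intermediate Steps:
$g{\left(u \right)} = 1 - \frac{99}{u}$
$n - g{\left(-600 \right)} = -104149 - \frac{-99 - 600}{-600} = -104149 - \left(- \frac{1}{600}\right) \left(-699\right) = -104149 - \frac{233}{200} = - \frac{20830033}{200}$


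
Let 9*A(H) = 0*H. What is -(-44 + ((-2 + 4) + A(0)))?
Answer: 42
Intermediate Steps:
A(H) = 0 (A(H) = (0*H)/9 = (⅑)*0 = 0)
-(-44 + ((-2 + 4) + A(0))) = -(-44 + ((-2 + 4) + 0)) = -(-44 + (2 + 0)) = -(-44 + 2) = -1*(-42) = 42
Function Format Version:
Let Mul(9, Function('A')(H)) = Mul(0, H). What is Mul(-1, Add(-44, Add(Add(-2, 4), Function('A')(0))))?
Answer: 42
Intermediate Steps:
Function('A')(H) = 0 (Function('A')(H) = Mul(Rational(1, 9), Mul(0, H)) = Mul(Rational(1, 9), 0) = 0)
Mul(-1, Add(-44, Add(Add(-2, 4), Function('A')(0)))) = Mul(-1, Add(-44, Add(Add(-2, 4), 0))) = Mul(-1, Add(-44, Add(2, 0))) = Mul(-1, Add(-44, 2)) = Mul(-1, -42) = 42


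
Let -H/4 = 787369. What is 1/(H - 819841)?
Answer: -1/3969317 ≈ -2.5193e-7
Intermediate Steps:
H = -3149476 (H = -4*787369 = -3149476)
1/(H - 819841) = 1/(-3149476 - 819841) = 1/(-3969317) = -1/3969317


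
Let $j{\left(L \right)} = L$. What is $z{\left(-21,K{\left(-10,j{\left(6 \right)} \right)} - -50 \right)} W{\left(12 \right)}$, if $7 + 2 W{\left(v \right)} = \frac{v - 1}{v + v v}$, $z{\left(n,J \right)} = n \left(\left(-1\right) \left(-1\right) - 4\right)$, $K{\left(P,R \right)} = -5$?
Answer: $- \frac{22701}{104} \approx -218.28$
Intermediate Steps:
$z{\left(n,J \right)} = - 3 n$ ($z{\left(n,J \right)} = n \left(1 - 4\right) = n \left(-3\right) = - 3 n$)
$W{\left(v \right)} = - \frac{7}{2} + \frac{-1 + v}{2 \left(v + v^{2}\right)}$ ($W{\left(v \right)} = - \frac{7}{2} + \frac{\left(v - 1\right) \frac{1}{v + v v}}{2} = - \frac{7}{2} + \frac{\left(-1 + v\right) \frac{1}{v + v^{2}}}{2} = - \frac{7}{2} + \frac{\frac{1}{v + v^{2}} \left(-1 + v\right)}{2} = - \frac{7}{2} + \frac{-1 + v}{2 \left(v + v^{2}\right)}$)
$z{\left(-21,K{\left(-10,j{\left(6 \right)} \right)} - -50 \right)} W{\left(12 \right)} = \left(-3\right) \left(-21\right) \frac{-1 - 7 \cdot 12^{2} - 72}{2 \cdot 12 \left(1 + 12\right)} = 63 \cdot \frac{1}{2} \cdot \frac{1}{12} \cdot \frac{1}{13} \left(-1 - 1008 - 72\right) = 63 \cdot \frac{1}{2} \cdot \frac{1}{12} \cdot \frac{1}{13} \left(-1081\right) = 63 \left(- \frac{1081}{312}\right) = - \frac{22701}{104}$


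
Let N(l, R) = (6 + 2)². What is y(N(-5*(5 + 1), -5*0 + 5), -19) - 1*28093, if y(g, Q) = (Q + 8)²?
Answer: -27972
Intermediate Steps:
N(l, R) = 64 (N(l, R) = 8² = 64)
y(g, Q) = (8 + Q)²
y(N(-5*(5 + 1), -5*0 + 5), -19) - 1*28093 = (8 - 19)² - 1*28093 = (-11)² - 28093 = 121 - 28093 = -27972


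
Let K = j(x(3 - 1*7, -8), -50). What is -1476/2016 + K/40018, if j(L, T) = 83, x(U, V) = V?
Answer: -818045/1120504 ≈ -0.73007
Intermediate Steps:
K = 83
-1476/2016 + K/40018 = -1476/2016 + 83/40018 = -1476*1/2016 + 83*(1/40018) = -41/56 + 83/40018 = -818045/1120504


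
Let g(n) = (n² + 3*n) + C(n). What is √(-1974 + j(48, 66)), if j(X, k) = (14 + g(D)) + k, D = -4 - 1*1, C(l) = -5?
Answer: I*√1889 ≈ 43.463*I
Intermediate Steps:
D = -5 (D = -4 - 1 = -5)
g(n) = -5 + n² + 3*n (g(n) = (n² + 3*n) - 5 = -5 + n² + 3*n)
j(X, k) = 19 + k (j(X, k) = (14 + (-5 + (-5)² + 3*(-5))) + k = (14 + (-5 + 25 - 15)) + k = (14 + 5) + k = 19 + k)
√(-1974 + j(48, 66)) = √(-1974 + (19 + 66)) = √(-1974 + 85) = √(-1889) = I*√1889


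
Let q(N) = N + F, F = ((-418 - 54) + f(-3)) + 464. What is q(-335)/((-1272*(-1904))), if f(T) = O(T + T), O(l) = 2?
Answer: -341/2421888 ≈ -0.00014080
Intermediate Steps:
f(T) = 2
F = -6 (F = ((-418 - 54) + 2) + 464 = (-472 + 2) + 464 = -470 + 464 = -6)
q(N) = -6 + N (q(N) = N - 6 = -6 + N)
q(-335)/((-1272*(-1904))) = (-6 - 335)/((-1272*(-1904))) = -341/2421888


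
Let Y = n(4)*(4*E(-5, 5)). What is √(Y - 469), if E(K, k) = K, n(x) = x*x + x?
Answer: I*√869 ≈ 29.479*I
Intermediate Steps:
n(x) = x + x² (n(x) = x² + x = x + x²)
Y = -400 (Y = (4*(1 + 4))*(4*(-5)) = (4*5)*(-20) = 20*(-20) = -400)
√(Y - 469) = √(-400 - 469) = √(-869) = I*√869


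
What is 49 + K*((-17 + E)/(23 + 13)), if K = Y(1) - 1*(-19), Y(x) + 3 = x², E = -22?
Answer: 367/12 ≈ 30.583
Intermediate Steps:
Y(x) = -3 + x²
K = 17 (K = (-3 + 1²) - 1*(-19) = (-3 + 1) + 19 = -2 + 19 = 17)
49 + K*((-17 + E)/(23 + 13)) = 49 + 17*((-17 - 22)/(23 + 13)) = 49 + 17*(-39/36) = 49 + 17*(-39*1/36) = 49 + 17*(-13/12) = 49 - 221/12 = 367/12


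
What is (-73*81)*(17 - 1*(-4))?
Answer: -124173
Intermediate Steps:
(-73*81)*(17 - 1*(-4)) = -5913*(17 + 4) = -5913*21 = -124173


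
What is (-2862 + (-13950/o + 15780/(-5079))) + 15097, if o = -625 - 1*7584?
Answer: 170020473705/13897837 ≈ 12234.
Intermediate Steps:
o = -8209 (o = -625 - 7584 = -8209)
(-2862 + (-13950/o + 15780/(-5079))) + 15097 = (-2862 + (-13950/(-8209) + 15780/(-5079))) + 15097 = (-2862 + (-13950*(-1/8209) + 15780*(-1/5079))) + 15097 = (-2862 + (13950/8209 - 5260/1693)) + 15097 = (-2862 - 19561990/13897837) + 15097 = -39795171484/13897837 + 15097 = 170020473705/13897837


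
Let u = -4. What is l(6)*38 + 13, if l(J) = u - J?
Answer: -367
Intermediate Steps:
l(J) = -4 - J
l(6)*38 + 13 = (-4 - 1*6)*38 + 13 = (-4 - 6)*38 + 13 = -10*38 + 13 = -380 + 13 = -367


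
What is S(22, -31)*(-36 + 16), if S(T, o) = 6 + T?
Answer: -560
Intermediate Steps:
S(22, -31)*(-36 + 16) = (6 + 22)*(-36 + 16) = 28*(-20) = -560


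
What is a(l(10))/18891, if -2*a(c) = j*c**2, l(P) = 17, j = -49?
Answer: 14161/37782 ≈ 0.37481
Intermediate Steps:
a(c) = 49*c**2/2 (a(c) = -(-49)*c**2/2 = 49*c**2/2)
a(l(10))/18891 = ((49/2)*17**2)/18891 = ((49/2)*289)*(1/18891) = (14161/2)*(1/18891) = 14161/37782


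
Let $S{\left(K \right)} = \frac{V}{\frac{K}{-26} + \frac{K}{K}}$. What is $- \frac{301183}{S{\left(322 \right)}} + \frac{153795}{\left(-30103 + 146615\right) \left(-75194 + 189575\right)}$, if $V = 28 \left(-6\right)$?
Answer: $- \frac{8250575065920469}{404245025184} \approx -20410.0$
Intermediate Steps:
$V = -168$
$S{\left(K \right)} = - \frac{168}{1 - \frac{K}{26}}$ ($S{\left(K \right)} = - \frac{168}{\frac{K}{-26} + \frac{K}{K}} = - \frac{168}{K \left(- \frac{1}{26}\right) + 1} = - \frac{168}{- \frac{K}{26} + 1} = - \frac{168}{1 - \frac{K}{26}}$)
$- \frac{301183}{S{\left(322 \right)}} + \frac{153795}{\left(-30103 + 146615\right) \left(-75194 + 189575\right)} = - \frac{301183}{4368 \frac{1}{-26 + 322}} + \frac{153795}{\left(-30103 + 146615\right) \left(-75194 + 189575\right)} = - \frac{301183}{4368 \cdot \frac{1}{296}} + \frac{153795}{116512 \cdot 114381} = - \frac{301183}{4368 \cdot \frac{1}{296}} + \frac{153795}{13326759072} = - \frac{301183}{\frac{546}{37}} + 153795 \cdot \frac{1}{13326759072} = \left(-301183\right) \frac{37}{546} + \frac{51265}{4442253024} = - \frac{11143771}{546} + \frac{51265}{4442253024} = - \frac{8250575065920469}{404245025184}$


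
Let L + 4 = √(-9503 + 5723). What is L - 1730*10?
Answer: -17304 + 6*I*√105 ≈ -17304.0 + 61.482*I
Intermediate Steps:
L = -4 + 6*I*√105 (L = -4 + √(-9503 + 5723) = -4 + √(-3780) = -4 + 6*I*√105 ≈ -4.0 + 61.482*I)
L - 1730*10 = (-4 + 6*I*√105) - 1730*10 = (-4 + 6*I*√105) - 1*17300 = (-4 + 6*I*√105) - 17300 = -17304 + 6*I*√105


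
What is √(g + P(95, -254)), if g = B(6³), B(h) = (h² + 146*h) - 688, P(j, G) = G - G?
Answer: 8*√1211 ≈ 278.40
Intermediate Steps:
P(j, G) = 0
B(h) = -688 + h² + 146*h
g = 77504 (g = -688 + (6³)² + 146*6³ = -688 + 216² + 146*216 = -688 + 46656 + 31536 = 77504)
√(g + P(95, -254)) = √(77504 + 0) = √77504 = 8*√1211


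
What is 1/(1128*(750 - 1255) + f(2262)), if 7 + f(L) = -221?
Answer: -1/569868 ≈ -1.7548e-6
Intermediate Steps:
f(L) = -228 (f(L) = -7 - 221 = -228)
1/(1128*(750 - 1255) + f(2262)) = 1/(1128*(750 - 1255) - 228) = 1/(1128*(-505) - 228) = 1/(-569640 - 228) = 1/(-569868) = -1/569868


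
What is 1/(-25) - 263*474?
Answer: -3116551/25 ≈ -1.2466e+5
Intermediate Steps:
1/(-25) - 263*474 = -1/25 - 124662 = -3116551/25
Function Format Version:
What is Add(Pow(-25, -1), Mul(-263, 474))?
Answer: Rational(-3116551, 25) ≈ -1.2466e+5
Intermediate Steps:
Add(Pow(-25, -1), Mul(-263, 474)) = Add(Rational(-1, 25), -124662) = Rational(-3116551, 25)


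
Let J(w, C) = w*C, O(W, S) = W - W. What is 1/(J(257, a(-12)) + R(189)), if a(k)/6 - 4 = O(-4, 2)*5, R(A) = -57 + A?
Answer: 1/6300 ≈ 0.00015873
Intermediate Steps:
O(W, S) = 0
a(k) = 24 (a(k) = 24 + 6*(0*5) = 24 + 6*0 = 24 + 0 = 24)
J(w, C) = C*w
1/(J(257, a(-12)) + R(189)) = 1/(24*257 + (-57 + 189)) = 1/(6168 + 132) = 1/6300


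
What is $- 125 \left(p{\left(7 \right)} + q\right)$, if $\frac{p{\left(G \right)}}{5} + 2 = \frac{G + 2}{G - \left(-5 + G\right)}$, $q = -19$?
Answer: $2500$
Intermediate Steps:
$p{\left(G \right)} = -8 + G$ ($p{\left(G \right)} = -10 + 5 \frac{G + 2}{G - \left(-5 + G\right)} = -10 + 5 \frac{2 + G}{5} = -10 + 5 \left(2 + G\right) \frac{1}{5} = -10 + 5 \left(\frac{2}{5} + \frac{G}{5}\right) = -10 + \left(2 + G\right) = -8 + G$)
$- 125 \left(p{\left(7 \right)} + q\right) = - 125 \left(\left(-8 + 7\right) - 19\right) = - 125 \left(-1 - 19\right) = \left(-125\right) \left(-20\right) = 2500$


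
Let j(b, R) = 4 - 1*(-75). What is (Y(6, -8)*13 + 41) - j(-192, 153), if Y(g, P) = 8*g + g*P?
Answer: -38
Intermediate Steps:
Y(g, P) = 8*g + P*g
j(b, R) = 79 (j(b, R) = 4 + 75 = 79)
(Y(6, -8)*13 + 41) - j(-192, 153) = ((6*(8 - 8))*13 + 41) - 1*79 = ((6*0)*13 + 41) - 79 = (0*13 + 41) - 79 = (0 + 41) - 79 = 41 - 79 = -38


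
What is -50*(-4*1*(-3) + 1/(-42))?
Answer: -12575/21 ≈ -598.81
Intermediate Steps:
-50*(-4*1*(-3) + 1/(-42)) = -50*(-4*(-3) - 1/42) = -50*(12 - 1/42) = -50*503/42 = -12575/21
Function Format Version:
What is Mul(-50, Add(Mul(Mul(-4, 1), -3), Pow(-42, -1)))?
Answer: Rational(-12575, 21) ≈ -598.81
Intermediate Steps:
Mul(-50, Add(Mul(Mul(-4, 1), -3), Pow(-42, -1))) = Mul(-50, Add(Mul(-4, -3), Rational(-1, 42))) = Mul(-50, Add(12, Rational(-1, 42))) = Mul(-50, Rational(503, 42)) = Rational(-12575, 21)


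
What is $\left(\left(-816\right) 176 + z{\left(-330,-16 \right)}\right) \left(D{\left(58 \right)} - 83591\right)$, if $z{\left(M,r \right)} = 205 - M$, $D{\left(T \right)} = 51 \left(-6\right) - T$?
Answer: $12012365355$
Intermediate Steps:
$D{\left(T \right)} = -306 - T$
$\left(\left(-816\right) 176 + z{\left(-330,-16 \right)}\right) \left(D{\left(58 \right)} - 83591\right) = \left(\left(-816\right) 176 + \left(205 - -330\right)\right) \left(\left(-306 - 58\right) - 83591\right) = \left(-143616 + \left(205 + 330\right)\right) \left(\left(-306 - 58\right) - 83591\right) = \left(-143616 + 535\right) \left(-364 - 83591\right) = \left(-143081\right) \left(-83955\right) = 12012365355$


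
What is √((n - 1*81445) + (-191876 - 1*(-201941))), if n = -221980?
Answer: 4*I*√18335 ≈ 541.63*I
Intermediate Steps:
√((n - 1*81445) + (-191876 - 1*(-201941))) = √((-221980 - 1*81445) + (-191876 - 1*(-201941))) = √((-221980 - 81445) + (-191876 + 201941)) = √(-303425 + 10065) = √(-293360) = 4*I*√18335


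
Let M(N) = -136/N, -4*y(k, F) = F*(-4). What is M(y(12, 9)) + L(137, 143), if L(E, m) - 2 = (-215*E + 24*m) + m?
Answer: -233038/9 ≈ -25893.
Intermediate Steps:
y(k, F) = F (y(k, F) = -F*(-4)/4 = -(-1)*F = F)
L(E, m) = 2 - 215*E + 25*m (L(E, m) = 2 + ((-215*E + 24*m) + m) = 2 + (-215*E + 25*m) = 2 - 215*E + 25*m)
M(y(12, 9)) + L(137, 143) = -136/9 + (2 - 215*137 + 25*143) = -136*⅑ + (2 - 29455 + 3575) = -136/9 - 25878 = -233038/9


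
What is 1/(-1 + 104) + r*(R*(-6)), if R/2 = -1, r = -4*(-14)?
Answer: 69217/103 ≈ 672.01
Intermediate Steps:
r = 56
R = -2 (R = 2*(-1) = -2)
1/(-1 + 104) + r*(R*(-6)) = 1/(-1 + 104) + 56*(-2*(-6)) = 1/103 + 56*12 = 1/103 + 672 = 69217/103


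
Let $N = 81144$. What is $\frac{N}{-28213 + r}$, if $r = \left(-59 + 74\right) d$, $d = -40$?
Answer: $- \frac{81144}{28813} \approx -2.8162$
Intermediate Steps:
$r = -600$ ($r = \left(-59 + 74\right) \left(-40\right) = 15 \left(-40\right) = -600$)
$\frac{N}{-28213 + r} = \frac{81144}{-28213 - 600} = \frac{81144}{-28813} = 81144 \left(- \frac{1}{28813}\right) = - \frac{81144}{28813}$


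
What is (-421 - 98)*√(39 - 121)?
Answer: -519*I*√82 ≈ -4699.7*I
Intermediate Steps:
(-421 - 98)*√(39 - 121) = -519*I*√82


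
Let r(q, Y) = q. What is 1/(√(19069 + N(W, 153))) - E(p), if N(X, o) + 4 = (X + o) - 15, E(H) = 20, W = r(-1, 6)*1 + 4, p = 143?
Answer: -20 + √2134/6402 ≈ -19.993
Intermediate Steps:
W = 3 (W = -1*1 + 4 = -1 + 4 = 3)
N(X, o) = -19 + X + o (N(X, o) = -4 + ((X + o) - 15) = -4 + (-15 + X + o) = -19 + X + o)
1/(√(19069 + N(W, 153))) - E(p) = 1/(√(19069 + (-19 + 3 + 153))) - 1*20 = 1/(√(19069 + 137)) - 20 = 1/(√19206) - 20 = 1/(3*√2134) - 20 = √2134/6402 - 20 = -20 + √2134/6402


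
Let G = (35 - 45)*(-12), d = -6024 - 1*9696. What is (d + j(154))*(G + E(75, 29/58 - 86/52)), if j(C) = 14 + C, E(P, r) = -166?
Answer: 715392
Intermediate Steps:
d = -15720 (d = -6024 - 9696 = -15720)
G = 120 (G = -10*(-12) = 120)
(d + j(154))*(G + E(75, 29/58 - 86/52)) = (-15720 + (14 + 154))*(120 - 166) = (-15720 + 168)*(-46) = -15552*(-46) = 715392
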